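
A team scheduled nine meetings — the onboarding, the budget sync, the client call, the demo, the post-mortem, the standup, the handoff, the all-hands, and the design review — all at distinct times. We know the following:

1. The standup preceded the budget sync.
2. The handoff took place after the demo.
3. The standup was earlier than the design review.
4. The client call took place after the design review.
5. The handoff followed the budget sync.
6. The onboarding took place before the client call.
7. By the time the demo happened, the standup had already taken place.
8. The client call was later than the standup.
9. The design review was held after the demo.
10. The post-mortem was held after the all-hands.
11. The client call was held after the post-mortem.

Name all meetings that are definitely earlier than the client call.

Directly stated before the client call: the design review, the onboarding, the post-mortem, and the standup.
The all-hands reaches the client call via the all-hands → the post-mortem → the client call.
The demo reaches the client call via the demo → the design review → the client call.

the all-hands, the demo, the design review, the onboarding, the post-mortem, the standup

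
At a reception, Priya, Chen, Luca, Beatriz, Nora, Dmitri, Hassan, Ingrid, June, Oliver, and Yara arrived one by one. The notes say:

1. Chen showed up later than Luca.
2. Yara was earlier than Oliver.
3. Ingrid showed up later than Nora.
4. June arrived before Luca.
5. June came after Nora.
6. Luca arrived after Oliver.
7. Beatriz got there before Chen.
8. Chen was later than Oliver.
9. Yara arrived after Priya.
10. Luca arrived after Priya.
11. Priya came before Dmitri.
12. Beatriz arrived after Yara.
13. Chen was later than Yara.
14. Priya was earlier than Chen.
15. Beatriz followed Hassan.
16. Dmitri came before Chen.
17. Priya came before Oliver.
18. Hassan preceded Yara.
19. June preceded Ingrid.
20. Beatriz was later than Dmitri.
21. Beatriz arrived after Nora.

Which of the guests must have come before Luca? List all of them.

Hassan, June, Nora, Oliver, Priya, Yara

Directly stated before Luca: June, Oliver, and Priya.
Hassan reaches Luca via Hassan → Yara → Oliver → Luca.
Nora reaches Luca via Nora → June → Luca.
Yara reaches Luca via Yara → Oliver → Luca.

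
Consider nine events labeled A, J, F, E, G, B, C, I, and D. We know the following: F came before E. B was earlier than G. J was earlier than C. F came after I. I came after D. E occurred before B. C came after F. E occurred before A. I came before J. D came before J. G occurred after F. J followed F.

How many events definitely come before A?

Directly stated before A: E.
D reaches A via D → I → F → E → A.
F reaches A via F → E → A.
I reaches A via I → F → E → A.
No chain forces C (or any of the others) ahead of A.
That's D, E, F, and I — 4 in all.

4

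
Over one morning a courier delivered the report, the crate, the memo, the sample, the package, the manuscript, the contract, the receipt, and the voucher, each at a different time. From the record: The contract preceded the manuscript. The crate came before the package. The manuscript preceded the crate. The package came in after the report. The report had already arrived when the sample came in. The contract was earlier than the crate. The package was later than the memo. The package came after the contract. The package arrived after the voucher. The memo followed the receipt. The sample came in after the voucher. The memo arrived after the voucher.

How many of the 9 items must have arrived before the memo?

Directly stated before the memo: the receipt and the voucher.
No chain forces the contract (or any of the others) ahead of the memo.
That's the receipt and the voucher — 2 in all.

2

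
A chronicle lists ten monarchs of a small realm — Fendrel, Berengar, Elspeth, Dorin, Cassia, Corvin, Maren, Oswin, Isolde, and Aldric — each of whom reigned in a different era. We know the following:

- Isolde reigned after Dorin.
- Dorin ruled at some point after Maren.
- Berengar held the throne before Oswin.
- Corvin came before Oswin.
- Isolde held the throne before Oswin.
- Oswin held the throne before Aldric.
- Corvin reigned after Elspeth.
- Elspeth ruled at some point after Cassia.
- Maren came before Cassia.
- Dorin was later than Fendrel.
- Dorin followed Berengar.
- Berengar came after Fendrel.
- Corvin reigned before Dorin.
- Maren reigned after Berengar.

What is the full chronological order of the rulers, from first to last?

Fendrel, Berengar, Maren, Cassia, Elspeth, Corvin, Dorin, Isolde, Oswin, Aldric

The constraints fix every adjacent pair, so only one ordering works:
Fendrel → Berengar → Maren → Cassia → Elspeth → Corvin → Dorin → Isolde → Oswin → Aldric.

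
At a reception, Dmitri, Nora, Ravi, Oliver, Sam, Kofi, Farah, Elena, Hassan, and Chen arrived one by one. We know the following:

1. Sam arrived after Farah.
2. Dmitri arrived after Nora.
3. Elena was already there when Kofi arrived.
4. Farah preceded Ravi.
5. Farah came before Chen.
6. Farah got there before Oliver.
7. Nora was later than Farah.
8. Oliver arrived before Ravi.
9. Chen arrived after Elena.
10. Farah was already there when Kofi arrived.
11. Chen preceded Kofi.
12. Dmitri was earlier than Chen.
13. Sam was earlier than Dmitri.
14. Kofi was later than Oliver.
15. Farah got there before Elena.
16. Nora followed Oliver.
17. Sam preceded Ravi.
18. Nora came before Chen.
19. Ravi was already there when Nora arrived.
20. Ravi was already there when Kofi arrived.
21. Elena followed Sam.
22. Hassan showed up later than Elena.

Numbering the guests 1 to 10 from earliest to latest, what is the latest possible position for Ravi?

Ravi must come before Chen, Dmitri, Kofi, and Nora — 4 guests forced after them.
Everything else can be placed before Ravi in some valid order, so Ravi can sit as late as position 10 − 4 = 6.

6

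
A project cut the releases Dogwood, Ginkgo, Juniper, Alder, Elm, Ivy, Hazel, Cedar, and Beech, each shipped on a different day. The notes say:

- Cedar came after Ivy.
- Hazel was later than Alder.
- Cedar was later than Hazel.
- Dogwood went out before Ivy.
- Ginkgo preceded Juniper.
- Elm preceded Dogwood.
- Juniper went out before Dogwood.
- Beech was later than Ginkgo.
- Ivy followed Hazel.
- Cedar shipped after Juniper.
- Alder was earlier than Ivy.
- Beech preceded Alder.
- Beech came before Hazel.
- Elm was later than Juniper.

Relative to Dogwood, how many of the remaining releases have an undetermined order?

Forced before Dogwood: Elm, Ginkgo, and Juniper; forced after Dogwood: Cedar and Ivy.
That leaves Alder, Beech, and Hazel with no forced order relative to Dogwood — 3.

3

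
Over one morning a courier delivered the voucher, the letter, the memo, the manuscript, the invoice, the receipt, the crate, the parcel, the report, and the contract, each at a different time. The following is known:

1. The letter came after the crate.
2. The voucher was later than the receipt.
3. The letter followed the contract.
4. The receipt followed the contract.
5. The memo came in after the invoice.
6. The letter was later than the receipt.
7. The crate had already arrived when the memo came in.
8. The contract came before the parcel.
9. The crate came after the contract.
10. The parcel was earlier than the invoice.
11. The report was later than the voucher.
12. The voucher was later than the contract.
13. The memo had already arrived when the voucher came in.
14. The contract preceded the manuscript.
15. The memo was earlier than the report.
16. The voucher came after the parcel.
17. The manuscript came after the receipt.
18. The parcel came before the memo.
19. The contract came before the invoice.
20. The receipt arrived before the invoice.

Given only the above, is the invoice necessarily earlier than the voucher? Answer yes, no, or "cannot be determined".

yes

Chain the constraints: the invoice → the memo → the voucher. Each link is directly stated, so the invoice comes before the voucher.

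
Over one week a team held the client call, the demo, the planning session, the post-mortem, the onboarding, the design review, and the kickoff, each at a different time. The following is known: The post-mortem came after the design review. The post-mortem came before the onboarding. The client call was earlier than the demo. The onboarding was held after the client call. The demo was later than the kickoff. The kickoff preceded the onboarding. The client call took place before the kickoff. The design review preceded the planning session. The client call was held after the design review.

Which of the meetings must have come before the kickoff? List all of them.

the client call, the design review

Directly stated before the kickoff: the client call.
The design review reaches the kickoff via the design review → the client call → the kickoff.
No chain forces the onboarding (or any of the others) ahead of the kickoff.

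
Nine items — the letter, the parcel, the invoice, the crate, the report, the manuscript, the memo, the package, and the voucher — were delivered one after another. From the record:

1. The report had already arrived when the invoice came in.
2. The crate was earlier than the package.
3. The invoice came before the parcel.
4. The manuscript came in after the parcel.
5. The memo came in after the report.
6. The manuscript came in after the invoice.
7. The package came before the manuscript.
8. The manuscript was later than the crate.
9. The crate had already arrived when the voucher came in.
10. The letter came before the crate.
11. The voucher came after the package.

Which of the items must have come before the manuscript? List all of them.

the crate, the invoice, the letter, the package, the parcel, the report

Directly stated before the manuscript: the crate, the invoice, the package, and the parcel.
The letter reaches the manuscript via the letter → the crate → the manuscript.
The report reaches the manuscript via the report → the invoice → the manuscript.
No chain forces the voucher (or any of the others) ahead of the manuscript.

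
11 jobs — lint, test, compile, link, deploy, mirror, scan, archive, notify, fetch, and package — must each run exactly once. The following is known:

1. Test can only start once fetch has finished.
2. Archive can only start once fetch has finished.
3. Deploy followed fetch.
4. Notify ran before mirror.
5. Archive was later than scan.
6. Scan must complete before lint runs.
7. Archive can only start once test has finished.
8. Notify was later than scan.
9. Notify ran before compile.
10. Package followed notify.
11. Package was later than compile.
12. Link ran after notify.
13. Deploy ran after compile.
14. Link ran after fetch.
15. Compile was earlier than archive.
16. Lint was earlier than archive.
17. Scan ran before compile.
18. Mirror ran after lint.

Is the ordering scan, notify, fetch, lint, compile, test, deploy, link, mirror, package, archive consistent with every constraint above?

Check each stated constraint against the proposed order — e.g. fetch is ahead of archive; scan is ahead of archive. Every pair is in the required order; nothing is violated.

yes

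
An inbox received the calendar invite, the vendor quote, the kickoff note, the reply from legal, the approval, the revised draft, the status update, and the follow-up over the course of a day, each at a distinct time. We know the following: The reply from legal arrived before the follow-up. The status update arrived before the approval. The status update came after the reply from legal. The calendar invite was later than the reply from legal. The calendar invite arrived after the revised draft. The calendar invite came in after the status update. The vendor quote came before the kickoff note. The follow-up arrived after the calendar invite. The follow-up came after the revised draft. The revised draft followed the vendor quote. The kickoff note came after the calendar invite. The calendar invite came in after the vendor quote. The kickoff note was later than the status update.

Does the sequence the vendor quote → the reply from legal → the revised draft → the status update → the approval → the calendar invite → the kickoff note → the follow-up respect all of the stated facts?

yes

Check each stated constraint against the proposed order — e.g. the vendor quote is ahead of the kickoff note; the reply from legal is ahead of the follow-up. Every pair is in the required order; nothing is violated.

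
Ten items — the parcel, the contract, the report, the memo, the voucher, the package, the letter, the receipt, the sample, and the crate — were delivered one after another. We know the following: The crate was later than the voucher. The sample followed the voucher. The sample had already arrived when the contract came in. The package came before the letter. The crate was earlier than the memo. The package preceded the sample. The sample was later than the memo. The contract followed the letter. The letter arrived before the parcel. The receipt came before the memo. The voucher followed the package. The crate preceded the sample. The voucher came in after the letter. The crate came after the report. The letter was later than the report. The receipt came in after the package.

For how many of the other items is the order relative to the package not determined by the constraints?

Forced after the package: the contract, the crate, the letter, the memo, the parcel, the receipt, the sample, and the voucher.
That leaves the report with no forced order relative to the package — 1.

1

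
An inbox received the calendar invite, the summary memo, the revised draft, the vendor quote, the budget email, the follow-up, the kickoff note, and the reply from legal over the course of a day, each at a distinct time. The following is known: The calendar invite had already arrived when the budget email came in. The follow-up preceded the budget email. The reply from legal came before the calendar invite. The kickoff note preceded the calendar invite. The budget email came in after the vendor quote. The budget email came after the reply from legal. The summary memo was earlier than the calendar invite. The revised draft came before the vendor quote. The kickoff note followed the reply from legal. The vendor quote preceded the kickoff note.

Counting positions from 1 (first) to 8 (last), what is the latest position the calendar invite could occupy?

The calendar invite must come before the budget email — 1 message forced after it.
Everything else can be placed before the calendar invite in some valid order, so the calendar invite can sit as late as position 8 − 1 = 7.

7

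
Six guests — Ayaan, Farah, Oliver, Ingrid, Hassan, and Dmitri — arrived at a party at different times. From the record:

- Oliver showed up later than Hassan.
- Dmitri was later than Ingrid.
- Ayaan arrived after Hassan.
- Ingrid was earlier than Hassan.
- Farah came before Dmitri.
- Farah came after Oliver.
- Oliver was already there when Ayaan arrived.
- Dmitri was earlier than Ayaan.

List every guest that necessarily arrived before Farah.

Directly stated before Farah: Oliver.
Hassan reaches Farah via Hassan → Oliver → Farah.
Ingrid reaches Farah via Ingrid → Hassan → Oliver → Farah.

Hassan, Ingrid, Oliver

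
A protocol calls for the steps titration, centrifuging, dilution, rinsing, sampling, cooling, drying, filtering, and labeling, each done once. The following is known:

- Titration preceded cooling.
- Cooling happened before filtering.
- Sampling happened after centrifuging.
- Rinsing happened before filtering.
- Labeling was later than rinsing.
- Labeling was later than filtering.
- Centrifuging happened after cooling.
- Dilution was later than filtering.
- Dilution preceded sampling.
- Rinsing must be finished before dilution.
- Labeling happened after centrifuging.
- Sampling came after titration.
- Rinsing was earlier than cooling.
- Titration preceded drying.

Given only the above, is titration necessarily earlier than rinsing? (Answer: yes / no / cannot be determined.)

cannot be determined

No chain of stated constraints runs from titration to rinsing, and none runs from rinsing to titration either.
So the relative order of titration and rinsing is not fixed by the given facts.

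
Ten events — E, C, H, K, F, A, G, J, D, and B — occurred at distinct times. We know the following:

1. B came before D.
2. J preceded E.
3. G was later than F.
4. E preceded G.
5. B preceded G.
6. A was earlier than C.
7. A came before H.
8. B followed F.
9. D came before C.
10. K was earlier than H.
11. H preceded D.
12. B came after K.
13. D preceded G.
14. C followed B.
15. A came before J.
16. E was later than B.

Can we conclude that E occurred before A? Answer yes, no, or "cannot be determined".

no

Tracing the constraints gives A → J → E, so A must come before E.
That means E cannot be before A.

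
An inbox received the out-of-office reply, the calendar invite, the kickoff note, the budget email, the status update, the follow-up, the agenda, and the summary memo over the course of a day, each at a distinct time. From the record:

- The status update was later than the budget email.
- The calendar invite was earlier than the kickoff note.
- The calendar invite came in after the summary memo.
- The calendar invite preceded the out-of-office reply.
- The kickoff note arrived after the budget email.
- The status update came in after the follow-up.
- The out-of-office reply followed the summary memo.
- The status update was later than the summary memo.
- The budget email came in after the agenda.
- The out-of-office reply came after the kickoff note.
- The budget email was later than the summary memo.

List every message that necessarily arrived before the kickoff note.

the agenda, the budget email, the calendar invite, the summary memo

Directly stated before the kickoff note: the budget email and the calendar invite.
The agenda reaches the kickoff note via the agenda → the budget email → the kickoff note.
The summary memo reaches the kickoff note via the summary memo → the budget email → the kickoff note.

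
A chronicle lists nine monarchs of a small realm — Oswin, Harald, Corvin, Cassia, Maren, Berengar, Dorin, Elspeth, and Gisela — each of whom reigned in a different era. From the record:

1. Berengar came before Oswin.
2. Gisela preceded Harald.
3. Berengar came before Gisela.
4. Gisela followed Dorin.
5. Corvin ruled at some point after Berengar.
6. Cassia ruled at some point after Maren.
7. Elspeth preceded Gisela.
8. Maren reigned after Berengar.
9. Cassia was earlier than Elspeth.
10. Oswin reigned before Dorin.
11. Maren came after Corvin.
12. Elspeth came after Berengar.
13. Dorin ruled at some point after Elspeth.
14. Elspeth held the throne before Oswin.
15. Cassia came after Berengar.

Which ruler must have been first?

Berengar

Berengar has a chain of constraints placing them before every other ruler, so Berengar must be first.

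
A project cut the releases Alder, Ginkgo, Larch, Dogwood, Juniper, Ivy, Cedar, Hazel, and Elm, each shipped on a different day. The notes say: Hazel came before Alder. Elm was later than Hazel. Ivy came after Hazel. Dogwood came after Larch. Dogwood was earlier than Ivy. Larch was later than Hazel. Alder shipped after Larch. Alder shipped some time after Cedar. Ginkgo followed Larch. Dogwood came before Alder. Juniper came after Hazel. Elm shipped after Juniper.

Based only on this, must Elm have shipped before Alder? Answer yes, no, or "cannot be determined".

No chain of stated constraints runs from Elm to Alder, and none runs from Alder to Elm either.
So the relative order of Elm and Alder is not fixed by the given facts.

cannot be determined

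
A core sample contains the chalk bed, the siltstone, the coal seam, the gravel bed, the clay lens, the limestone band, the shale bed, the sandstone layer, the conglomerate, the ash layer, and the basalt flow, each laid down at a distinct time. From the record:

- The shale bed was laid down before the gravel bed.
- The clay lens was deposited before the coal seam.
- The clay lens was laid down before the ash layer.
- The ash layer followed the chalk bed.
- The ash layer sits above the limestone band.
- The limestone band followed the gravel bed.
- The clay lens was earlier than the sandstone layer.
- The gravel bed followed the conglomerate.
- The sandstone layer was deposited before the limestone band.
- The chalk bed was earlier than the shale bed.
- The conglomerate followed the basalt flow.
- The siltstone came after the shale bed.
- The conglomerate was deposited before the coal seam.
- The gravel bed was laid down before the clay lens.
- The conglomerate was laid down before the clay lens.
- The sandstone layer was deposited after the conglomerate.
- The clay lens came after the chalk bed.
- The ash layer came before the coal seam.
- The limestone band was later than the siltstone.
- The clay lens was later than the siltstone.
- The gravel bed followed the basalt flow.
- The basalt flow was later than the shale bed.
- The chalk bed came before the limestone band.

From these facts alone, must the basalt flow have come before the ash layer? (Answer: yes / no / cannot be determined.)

Chain the constraints: the basalt flow → the conglomerate → the clay lens → the ash layer. Each link is directly stated, so the basalt flow comes before the ash layer.

yes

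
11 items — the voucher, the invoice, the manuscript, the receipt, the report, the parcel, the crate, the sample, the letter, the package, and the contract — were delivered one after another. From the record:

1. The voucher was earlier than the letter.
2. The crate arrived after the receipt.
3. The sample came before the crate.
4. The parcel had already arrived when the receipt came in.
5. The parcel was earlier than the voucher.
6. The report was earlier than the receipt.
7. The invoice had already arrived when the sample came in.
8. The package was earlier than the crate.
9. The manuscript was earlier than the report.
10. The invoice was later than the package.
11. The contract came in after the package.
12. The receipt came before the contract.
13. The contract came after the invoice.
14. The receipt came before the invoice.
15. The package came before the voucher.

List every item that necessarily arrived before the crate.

Directly stated before the crate: the package, the receipt, and the sample.
The invoice reaches the crate via the invoice → the sample → the crate.
The manuscript reaches the crate via the manuscript → the report → the receipt → the crate.
The parcel reaches the crate via the parcel → the receipt → the crate.
Likewise the report reaches the crate by chaining the stated constraints.
No chain forces the letter (or any of the others) ahead of the crate.

the invoice, the manuscript, the package, the parcel, the receipt, the report, the sample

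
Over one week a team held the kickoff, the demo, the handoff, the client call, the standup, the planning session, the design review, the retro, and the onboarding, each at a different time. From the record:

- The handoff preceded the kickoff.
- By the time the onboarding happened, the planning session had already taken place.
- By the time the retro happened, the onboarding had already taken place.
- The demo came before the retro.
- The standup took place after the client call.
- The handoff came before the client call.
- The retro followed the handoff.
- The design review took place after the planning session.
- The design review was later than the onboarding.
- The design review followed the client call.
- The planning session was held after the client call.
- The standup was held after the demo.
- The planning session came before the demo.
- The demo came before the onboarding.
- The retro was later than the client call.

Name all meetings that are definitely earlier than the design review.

the client call, the demo, the handoff, the onboarding, the planning session

Directly stated before the design review: the client call, the onboarding, and the planning session.
The demo reaches the design review via the demo → the onboarding → the design review.
The handoff reaches the design review via the handoff → the client call → the design review.
No chain forces the standup (or any of the others) ahead of the design review.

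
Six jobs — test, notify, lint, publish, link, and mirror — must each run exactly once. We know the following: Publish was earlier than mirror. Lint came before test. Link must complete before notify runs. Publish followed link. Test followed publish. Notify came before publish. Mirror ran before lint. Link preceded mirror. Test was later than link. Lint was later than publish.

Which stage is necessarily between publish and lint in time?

mirror

Tracing the constraints gives publish → mirror → lint, so mirror sits after publish and before lint.
No other stage is forced both after publish and before lint.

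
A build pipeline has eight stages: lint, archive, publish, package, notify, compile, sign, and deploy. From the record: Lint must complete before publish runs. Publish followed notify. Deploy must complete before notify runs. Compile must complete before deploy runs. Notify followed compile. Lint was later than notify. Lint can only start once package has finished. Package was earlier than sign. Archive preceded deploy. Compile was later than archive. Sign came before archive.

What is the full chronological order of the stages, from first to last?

The constraints fix every adjacent pair, so only one ordering works:
package → sign → archive → compile → deploy → notify → lint → publish.

package, sign, archive, compile, deploy, notify, lint, publish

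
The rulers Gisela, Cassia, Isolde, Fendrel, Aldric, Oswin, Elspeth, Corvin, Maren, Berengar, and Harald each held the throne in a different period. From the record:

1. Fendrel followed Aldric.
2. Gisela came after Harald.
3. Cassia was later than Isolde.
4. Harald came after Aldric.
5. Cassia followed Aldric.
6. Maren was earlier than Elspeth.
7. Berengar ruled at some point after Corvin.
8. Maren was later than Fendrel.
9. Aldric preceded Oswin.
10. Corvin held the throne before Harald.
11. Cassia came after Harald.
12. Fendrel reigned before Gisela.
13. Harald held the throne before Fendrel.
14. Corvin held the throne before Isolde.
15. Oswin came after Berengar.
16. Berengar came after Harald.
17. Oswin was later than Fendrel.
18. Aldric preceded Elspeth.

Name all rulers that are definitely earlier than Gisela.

Aldric, Corvin, Fendrel, Harald

Directly stated before Gisela: Fendrel and Harald.
Aldric reaches Gisela via Aldric → Fendrel → Gisela.
Corvin reaches Gisela via Corvin → Harald → Gisela.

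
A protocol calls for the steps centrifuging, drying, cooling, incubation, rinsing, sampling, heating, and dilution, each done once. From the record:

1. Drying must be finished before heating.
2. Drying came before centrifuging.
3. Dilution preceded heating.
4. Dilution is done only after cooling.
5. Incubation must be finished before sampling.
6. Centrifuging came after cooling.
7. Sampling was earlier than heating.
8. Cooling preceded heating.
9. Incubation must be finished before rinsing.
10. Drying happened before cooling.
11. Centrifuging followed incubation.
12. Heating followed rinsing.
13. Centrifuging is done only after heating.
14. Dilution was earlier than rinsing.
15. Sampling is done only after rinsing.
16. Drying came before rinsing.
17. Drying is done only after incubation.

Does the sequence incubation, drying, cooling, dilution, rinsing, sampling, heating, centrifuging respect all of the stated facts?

yes

Check each stated constraint against the proposed order — e.g. drying is ahead of centrifuging; incubation is ahead of centrifuging. Every pair is in the required order; nothing is violated.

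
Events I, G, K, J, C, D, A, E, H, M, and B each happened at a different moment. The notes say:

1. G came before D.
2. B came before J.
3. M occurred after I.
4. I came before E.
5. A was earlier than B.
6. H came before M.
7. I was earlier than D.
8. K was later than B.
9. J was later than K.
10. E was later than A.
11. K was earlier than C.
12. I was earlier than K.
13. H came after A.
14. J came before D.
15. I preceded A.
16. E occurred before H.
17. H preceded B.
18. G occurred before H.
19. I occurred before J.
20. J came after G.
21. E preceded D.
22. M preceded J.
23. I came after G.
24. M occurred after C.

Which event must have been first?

G has a chain of constraints placing it before every other event, so G must be first.

G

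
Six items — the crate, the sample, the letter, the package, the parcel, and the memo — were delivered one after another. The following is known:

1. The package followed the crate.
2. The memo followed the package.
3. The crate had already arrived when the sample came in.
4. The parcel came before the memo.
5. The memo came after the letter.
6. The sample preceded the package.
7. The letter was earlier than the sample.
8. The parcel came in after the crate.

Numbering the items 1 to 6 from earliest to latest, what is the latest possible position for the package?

The package must come before the memo — 1 item forced after it.
Everything else can be placed before the package in some valid order, so the package can sit as late as position 6 − 1 = 5.

5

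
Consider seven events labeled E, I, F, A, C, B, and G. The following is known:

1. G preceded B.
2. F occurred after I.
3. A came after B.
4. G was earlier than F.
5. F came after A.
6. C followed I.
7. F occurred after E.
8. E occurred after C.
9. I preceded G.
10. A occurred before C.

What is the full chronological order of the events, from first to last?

I, G, B, A, C, E, F

The constraints fix every adjacent pair, so only one ordering works:
I → G → B → A → C → E → F.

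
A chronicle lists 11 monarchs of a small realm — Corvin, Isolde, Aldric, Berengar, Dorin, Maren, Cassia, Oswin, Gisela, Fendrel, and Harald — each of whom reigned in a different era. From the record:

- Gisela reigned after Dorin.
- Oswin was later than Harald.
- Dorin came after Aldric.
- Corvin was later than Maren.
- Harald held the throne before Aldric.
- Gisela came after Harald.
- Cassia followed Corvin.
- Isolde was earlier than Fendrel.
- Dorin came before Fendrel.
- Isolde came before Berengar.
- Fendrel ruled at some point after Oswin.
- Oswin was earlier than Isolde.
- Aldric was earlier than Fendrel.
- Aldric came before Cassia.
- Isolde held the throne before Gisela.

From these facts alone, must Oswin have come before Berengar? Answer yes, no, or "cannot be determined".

Chain the constraints: Oswin → Isolde → Berengar. Each link is directly stated, so Oswin comes before Berengar.

yes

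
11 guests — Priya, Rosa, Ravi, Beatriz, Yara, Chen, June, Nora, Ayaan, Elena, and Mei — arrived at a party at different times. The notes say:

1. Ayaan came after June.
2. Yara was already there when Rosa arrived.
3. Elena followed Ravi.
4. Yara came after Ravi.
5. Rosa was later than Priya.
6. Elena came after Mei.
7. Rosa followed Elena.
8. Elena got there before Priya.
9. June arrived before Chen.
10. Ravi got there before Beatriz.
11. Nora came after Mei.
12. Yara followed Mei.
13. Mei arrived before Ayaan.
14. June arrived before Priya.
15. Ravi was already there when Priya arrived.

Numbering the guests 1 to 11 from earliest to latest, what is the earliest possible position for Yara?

Mei and Ravi must both come before Yara — 2 forced predecessors.
Nothing else is forced ahead of Yara, so their earliest slot is position 2 + 1 = 3.

3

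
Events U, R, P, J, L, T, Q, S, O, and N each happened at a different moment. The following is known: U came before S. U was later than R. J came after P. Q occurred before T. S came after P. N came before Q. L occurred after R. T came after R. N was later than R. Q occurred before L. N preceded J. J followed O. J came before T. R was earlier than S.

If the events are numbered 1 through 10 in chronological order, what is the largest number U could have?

U must come before S — 1 event forced after it.
Everything else can be placed before U in some valid order, so U can sit as late as position 10 − 1 = 9.

9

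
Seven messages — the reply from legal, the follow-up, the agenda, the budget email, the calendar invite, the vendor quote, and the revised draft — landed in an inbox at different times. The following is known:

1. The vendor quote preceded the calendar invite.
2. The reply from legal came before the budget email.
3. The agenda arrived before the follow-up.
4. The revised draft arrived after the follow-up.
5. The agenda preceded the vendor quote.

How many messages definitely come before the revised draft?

Directly stated before the revised draft: the follow-up.
The agenda reaches the revised draft via the agenda → the follow-up → the revised draft.
No chain forces the vendor quote (or any of the others) ahead of the revised draft.
That's the agenda and the follow-up — 2 in all.

2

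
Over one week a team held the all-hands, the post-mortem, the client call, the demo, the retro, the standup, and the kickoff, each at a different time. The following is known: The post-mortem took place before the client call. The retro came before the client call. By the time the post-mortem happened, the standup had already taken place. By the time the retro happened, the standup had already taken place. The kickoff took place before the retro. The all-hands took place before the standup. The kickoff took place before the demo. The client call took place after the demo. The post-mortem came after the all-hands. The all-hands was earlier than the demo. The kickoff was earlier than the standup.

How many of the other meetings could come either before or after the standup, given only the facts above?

Forced before the standup: the all-hands and the kickoff; forced after the standup: the client call, the post-mortem, and the retro.
That leaves the demo with no forced order relative to the standup — 1.

1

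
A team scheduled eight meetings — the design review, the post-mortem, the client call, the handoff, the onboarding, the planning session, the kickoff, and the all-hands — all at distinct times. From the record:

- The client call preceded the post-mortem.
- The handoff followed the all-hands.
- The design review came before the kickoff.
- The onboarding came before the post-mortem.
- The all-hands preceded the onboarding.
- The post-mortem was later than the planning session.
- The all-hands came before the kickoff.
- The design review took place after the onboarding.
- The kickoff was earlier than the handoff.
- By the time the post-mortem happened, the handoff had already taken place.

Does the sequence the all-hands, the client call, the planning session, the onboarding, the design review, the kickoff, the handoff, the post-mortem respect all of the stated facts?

Check each stated constraint against the proposed order — e.g. the client call is ahead of the post-mortem; the all-hands is ahead of the handoff. Every pair is in the required order; nothing is violated.

yes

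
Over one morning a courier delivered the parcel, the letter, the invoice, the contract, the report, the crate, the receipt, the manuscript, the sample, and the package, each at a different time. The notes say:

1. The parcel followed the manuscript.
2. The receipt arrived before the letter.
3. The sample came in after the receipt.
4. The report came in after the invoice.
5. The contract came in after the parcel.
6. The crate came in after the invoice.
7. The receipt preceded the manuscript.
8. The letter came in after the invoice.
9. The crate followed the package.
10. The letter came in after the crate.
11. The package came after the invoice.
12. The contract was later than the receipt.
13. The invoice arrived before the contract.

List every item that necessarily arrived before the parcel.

the manuscript, the receipt

Directly stated before the parcel: the manuscript.
The receipt reaches the parcel via the receipt → the manuscript → the parcel.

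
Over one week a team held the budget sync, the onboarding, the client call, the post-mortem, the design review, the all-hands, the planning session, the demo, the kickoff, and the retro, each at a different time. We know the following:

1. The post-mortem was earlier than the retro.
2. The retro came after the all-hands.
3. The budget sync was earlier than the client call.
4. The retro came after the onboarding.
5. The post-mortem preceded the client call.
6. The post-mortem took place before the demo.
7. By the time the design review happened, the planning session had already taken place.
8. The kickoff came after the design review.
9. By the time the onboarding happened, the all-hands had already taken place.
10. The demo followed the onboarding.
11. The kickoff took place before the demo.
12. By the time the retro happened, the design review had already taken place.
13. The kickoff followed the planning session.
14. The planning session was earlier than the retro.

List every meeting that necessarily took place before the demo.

Directly stated before the demo: the kickoff, the onboarding, and the post-mortem.
The all-hands reaches the demo via the all-hands → the onboarding → the demo.
The design review reaches the demo via the design review → the kickoff → the demo.
The planning session reaches the demo via the planning session → the kickoff → the demo.
No chain forces the client call (or any of the others) ahead of the demo.

the all-hands, the design review, the kickoff, the onboarding, the planning session, the post-mortem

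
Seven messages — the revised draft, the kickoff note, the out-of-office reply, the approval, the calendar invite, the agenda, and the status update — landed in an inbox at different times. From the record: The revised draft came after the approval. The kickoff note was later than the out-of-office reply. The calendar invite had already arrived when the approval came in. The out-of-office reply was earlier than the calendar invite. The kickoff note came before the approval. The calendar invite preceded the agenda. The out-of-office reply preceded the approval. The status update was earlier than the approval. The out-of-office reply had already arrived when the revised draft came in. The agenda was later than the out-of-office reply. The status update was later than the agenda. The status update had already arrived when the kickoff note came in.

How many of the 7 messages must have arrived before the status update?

3

Directly stated before the status update: the agenda.
The calendar invite reaches the status update via the calendar invite → the agenda → the status update.
The out-of-office reply reaches the status update via the out-of-office reply → the agenda → the status update.
No chain forces the approval (or any of the others) ahead of the status update.
That's the agenda, the calendar invite, and the out-of-office reply — 3 in all.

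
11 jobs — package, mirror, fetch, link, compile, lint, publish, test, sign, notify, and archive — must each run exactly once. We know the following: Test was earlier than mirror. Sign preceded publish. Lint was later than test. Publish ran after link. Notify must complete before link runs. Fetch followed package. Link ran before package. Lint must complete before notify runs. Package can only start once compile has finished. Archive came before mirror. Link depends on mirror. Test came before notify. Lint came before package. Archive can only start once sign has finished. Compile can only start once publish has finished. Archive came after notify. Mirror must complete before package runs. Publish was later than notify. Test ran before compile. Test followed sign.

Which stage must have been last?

fetch

Every other stage has a chain of constraints placing it before fetch, so fetch is last.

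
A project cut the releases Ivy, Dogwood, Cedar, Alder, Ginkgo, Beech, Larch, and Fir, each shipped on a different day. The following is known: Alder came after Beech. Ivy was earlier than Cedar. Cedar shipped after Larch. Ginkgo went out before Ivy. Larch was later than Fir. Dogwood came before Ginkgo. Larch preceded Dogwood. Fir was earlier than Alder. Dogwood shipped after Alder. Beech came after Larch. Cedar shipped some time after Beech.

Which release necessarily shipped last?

Cedar

Every other release has a chain of constraints placing it before Cedar, so Cedar is last.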